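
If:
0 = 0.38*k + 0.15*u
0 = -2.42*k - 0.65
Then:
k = -0.27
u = 0.68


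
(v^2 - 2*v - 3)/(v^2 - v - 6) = (v + 1)/(v + 2)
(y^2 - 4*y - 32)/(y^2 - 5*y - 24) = (y + 4)/(y + 3)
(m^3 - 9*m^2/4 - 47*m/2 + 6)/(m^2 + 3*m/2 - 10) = (4*m^2 - 25*m + 6)/(2*(2*m - 5))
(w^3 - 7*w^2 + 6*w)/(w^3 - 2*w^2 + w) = (w - 6)/(w - 1)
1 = 1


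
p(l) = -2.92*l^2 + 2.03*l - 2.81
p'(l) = 2.03 - 5.84*l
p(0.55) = -2.58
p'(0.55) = -1.18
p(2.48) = -15.73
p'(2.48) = -12.45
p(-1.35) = -10.87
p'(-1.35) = 9.91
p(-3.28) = -40.88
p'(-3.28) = 21.19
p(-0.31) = -3.72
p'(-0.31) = 3.84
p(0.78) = -3.00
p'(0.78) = -2.53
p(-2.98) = -34.79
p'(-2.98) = 19.43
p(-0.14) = -3.15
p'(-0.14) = 2.85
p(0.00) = -2.81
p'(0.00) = 2.03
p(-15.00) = -690.26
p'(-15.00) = 89.63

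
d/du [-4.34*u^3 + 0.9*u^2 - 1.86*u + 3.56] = -13.02*u^2 + 1.8*u - 1.86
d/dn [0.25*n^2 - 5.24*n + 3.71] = 0.5*n - 5.24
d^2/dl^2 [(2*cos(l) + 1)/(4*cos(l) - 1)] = 6*(4*sin(l)^2 - cos(l) + 4)/(4*cos(l) - 1)^3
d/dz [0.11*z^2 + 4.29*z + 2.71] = 0.22*z + 4.29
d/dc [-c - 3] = -1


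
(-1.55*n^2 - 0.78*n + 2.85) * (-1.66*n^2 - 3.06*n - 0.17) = 2.573*n^4 + 6.0378*n^3 - 2.0807*n^2 - 8.5884*n - 0.4845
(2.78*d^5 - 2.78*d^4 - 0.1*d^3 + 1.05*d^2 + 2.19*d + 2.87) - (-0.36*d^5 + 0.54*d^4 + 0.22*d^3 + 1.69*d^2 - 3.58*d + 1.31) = 3.14*d^5 - 3.32*d^4 - 0.32*d^3 - 0.64*d^2 + 5.77*d + 1.56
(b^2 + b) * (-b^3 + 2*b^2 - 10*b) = -b^5 + b^4 - 8*b^3 - 10*b^2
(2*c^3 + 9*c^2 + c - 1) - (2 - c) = 2*c^3 + 9*c^2 + 2*c - 3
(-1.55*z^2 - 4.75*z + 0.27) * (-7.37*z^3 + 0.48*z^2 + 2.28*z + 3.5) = 11.4235*z^5 + 34.2635*z^4 - 7.8039*z^3 - 16.1254*z^2 - 16.0094*z + 0.945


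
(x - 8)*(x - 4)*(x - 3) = x^3 - 15*x^2 + 68*x - 96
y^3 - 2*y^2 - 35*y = y*(y - 7)*(y + 5)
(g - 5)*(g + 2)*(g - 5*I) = g^3 - 3*g^2 - 5*I*g^2 - 10*g + 15*I*g + 50*I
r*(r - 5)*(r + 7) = r^3 + 2*r^2 - 35*r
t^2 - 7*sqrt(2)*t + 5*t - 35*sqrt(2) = (t + 5)*(t - 7*sqrt(2))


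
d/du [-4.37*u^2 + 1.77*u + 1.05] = 1.77 - 8.74*u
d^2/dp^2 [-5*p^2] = -10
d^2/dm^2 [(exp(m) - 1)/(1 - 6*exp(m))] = (30*exp(m) + 5)*exp(m)/(216*exp(3*m) - 108*exp(2*m) + 18*exp(m) - 1)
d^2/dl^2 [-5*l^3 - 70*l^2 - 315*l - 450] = -30*l - 140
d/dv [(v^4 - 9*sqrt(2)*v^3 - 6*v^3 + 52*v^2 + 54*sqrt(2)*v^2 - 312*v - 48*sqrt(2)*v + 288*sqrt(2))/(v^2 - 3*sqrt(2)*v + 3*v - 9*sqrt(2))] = (2*v^5 - 18*sqrt(2)*v^4 + 3*v^4 - 54*sqrt(2)*v^3 + 72*v^3 + 216*sqrt(2)*v^2 + 630*v^2 - 1512*sqrt(2)*v - 1944*v + 2592 + 1944*sqrt(2))/(v^4 - 6*sqrt(2)*v^3 + 6*v^3 - 36*sqrt(2)*v^2 + 27*v^2 - 54*sqrt(2)*v + 108*v + 162)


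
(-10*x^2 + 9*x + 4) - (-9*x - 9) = -10*x^2 + 18*x + 13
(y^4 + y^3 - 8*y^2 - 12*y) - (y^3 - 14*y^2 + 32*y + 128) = y^4 + 6*y^2 - 44*y - 128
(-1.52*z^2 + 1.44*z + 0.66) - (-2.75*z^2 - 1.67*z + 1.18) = 1.23*z^2 + 3.11*z - 0.52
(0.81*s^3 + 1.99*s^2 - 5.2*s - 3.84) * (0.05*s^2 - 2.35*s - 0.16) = 0.0405*s^5 - 1.804*s^4 - 5.0661*s^3 + 11.7096*s^2 + 9.856*s + 0.6144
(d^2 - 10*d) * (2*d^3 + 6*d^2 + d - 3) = 2*d^5 - 14*d^4 - 59*d^3 - 13*d^2 + 30*d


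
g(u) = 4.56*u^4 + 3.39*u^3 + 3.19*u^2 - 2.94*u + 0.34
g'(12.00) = 33056.82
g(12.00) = 100838.50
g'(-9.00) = -12533.55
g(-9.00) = 27732.04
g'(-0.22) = -4.05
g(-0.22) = 1.12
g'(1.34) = 67.76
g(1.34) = 24.99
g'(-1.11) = -22.44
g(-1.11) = 9.82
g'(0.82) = 19.19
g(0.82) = 4.00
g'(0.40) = 2.41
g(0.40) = 0.01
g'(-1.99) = -119.10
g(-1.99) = 63.62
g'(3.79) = 1160.31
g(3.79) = 1160.42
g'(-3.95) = -993.59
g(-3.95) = 962.88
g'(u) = 18.24*u^3 + 10.17*u^2 + 6.38*u - 2.94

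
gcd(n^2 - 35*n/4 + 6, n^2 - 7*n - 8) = n - 8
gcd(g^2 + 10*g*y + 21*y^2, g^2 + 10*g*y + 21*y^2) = g^2 + 10*g*y + 21*y^2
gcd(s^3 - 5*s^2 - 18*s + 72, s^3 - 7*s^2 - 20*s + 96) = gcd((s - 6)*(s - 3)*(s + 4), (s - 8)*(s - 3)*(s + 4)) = s^2 + s - 12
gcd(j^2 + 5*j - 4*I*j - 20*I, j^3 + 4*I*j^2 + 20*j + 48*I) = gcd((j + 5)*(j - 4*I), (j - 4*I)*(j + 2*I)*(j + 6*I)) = j - 4*I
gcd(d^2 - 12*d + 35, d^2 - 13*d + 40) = d - 5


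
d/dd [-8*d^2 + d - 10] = 1 - 16*d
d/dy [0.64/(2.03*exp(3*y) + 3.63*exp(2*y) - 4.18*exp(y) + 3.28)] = (-3.8976*exp(2*y) - 4.6464*exp(y) + 2.6752)*exp(y)/(2.03*exp(3*y) + 3.63*exp(2*y) - 4.18*exp(y) + 3.28)^2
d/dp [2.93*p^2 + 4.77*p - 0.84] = 5.86*p + 4.77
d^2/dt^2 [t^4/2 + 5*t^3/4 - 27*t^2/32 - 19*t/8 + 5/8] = 6*t^2 + 15*t/2 - 27/16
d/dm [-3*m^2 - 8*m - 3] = -6*m - 8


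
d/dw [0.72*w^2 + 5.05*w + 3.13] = 1.44*w + 5.05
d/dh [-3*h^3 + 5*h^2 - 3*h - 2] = -9*h^2 + 10*h - 3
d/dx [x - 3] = 1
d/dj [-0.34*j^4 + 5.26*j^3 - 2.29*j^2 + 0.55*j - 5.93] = -1.36*j^3 + 15.78*j^2 - 4.58*j + 0.55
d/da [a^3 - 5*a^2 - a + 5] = 3*a^2 - 10*a - 1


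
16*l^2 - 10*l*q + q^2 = (-8*l + q)*(-2*l + q)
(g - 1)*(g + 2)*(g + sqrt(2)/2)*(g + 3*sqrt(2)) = g^4 + g^3 + 7*sqrt(2)*g^3/2 + g^2 + 7*sqrt(2)*g^2/2 - 7*sqrt(2)*g + 3*g - 6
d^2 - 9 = (d - 3)*(d + 3)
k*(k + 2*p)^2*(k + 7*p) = k^4 + 11*k^3*p + 32*k^2*p^2 + 28*k*p^3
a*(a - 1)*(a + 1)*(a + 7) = a^4 + 7*a^3 - a^2 - 7*a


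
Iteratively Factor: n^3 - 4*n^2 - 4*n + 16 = (n - 2)*(n^2 - 2*n - 8) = (n - 4)*(n - 2)*(n + 2)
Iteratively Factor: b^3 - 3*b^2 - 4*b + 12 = (b - 3)*(b^2 - 4) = (b - 3)*(b + 2)*(b - 2)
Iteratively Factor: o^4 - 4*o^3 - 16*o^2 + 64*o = (o - 4)*(o^3 - 16*o) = (o - 4)^2*(o^2 + 4*o) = o*(o - 4)^2*(o + 4)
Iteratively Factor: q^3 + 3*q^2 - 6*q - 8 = (q + 1)*(q^2 + 2*q - 8) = (q - 2)*(q + 1)*(q + 4)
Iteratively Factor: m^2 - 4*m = (m - 4)*(m)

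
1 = 1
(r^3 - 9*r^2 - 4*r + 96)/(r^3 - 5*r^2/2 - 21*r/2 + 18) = 2*(r - 8)/(2*r - 3)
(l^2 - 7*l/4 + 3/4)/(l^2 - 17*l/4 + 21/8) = 2*(l - 1)/(2*l - 7)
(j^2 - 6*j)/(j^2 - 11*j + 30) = j/(j - 5)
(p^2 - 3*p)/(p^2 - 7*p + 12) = p/(p - 4)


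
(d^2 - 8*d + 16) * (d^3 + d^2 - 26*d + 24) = d^5 - 7*d^4 - 18*d^3 + 248*d^2 - 608*d + 384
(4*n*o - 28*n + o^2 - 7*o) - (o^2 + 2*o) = 4*n*o - 28*n - 9*o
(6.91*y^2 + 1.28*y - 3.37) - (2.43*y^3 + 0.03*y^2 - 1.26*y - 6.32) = -2.43*y^3 + 6.88*y^2 + 2.54*y + 2.95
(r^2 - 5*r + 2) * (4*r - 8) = 4*r^3 - 28*r^2 + 48*r - 16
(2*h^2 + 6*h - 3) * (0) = 0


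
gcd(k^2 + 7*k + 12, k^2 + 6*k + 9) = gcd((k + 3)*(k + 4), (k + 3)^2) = k + 3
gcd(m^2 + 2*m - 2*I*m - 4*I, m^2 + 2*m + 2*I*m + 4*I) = m + 2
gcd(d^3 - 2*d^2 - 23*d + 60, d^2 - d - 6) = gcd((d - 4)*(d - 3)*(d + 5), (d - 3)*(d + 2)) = d - 3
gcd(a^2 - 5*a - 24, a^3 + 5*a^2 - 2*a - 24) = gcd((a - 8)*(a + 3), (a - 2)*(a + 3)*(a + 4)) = a + 3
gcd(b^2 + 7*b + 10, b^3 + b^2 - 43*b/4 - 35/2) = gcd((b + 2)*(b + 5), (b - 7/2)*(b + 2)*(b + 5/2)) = b + 2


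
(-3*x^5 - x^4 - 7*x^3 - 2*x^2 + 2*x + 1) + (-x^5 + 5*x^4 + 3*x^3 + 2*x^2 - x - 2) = -4*x^5 + 4*x^4 - 4*x^3 + x - 1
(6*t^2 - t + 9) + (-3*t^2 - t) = 3*t^2 - 2*t + 9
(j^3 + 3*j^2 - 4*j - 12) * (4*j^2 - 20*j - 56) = 4*j^5 - 8*j^4 - 132*j^3 - 136*j^2 + 464*j + 672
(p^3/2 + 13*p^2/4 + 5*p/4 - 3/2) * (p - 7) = p^4/2 - p^3/4 - 43*p^2/2 - 41*p/4 + 21/2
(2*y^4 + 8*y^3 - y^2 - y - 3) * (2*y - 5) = 4*y^5 + 6*y^4 - 42*y^3 + 3*y^2 - y + 15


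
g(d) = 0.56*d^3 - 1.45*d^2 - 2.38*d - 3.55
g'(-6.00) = 75.50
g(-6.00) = -162.43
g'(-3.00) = 21.44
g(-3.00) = -24.58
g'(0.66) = -3.56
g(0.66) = -5.59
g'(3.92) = 12.07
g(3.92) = -1.43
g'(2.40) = 0.34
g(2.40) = -9.87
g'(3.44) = 7.52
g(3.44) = -6.10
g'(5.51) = 32.65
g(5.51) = 32.99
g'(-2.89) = 20.03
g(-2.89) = -22.30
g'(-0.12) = -2.01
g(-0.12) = -3.29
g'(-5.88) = 72.76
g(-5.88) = -153.54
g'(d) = 1.68*d^2 - 2.9*d - 2.38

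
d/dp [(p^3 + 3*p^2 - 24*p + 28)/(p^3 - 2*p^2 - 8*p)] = (-5*p^4 + 32*p^3 - 156*p^2 + 112*p + 224)/(p^2*(p^4 - 4*p^3 - 12*p^2 + 32*p + 64))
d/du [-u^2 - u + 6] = -2*u - 1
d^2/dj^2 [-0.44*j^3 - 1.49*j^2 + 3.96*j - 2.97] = -2.64*j - 2.98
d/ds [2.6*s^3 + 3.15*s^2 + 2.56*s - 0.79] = 7.8*s^2 + 6.3*s + 2.56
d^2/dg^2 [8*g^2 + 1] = 16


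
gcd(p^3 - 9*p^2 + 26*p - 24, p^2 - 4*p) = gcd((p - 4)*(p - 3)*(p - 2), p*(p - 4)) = p - 4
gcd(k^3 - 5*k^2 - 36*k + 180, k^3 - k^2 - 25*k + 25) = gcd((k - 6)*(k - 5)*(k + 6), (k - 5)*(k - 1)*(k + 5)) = k - 5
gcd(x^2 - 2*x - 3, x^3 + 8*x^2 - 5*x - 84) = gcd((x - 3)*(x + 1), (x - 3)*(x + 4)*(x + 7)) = x - 3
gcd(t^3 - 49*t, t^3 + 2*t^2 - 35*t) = t^2 + 7*t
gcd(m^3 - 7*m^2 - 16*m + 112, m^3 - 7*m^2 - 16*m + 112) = m^3 - 7*m^2 - 16*m + 112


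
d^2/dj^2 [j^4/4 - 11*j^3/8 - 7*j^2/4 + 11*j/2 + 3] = 3*j^2 - 33*j/4 - 7/2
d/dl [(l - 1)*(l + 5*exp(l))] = 5*l*exp(l) + 2*l - 1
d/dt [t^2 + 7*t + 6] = 2*t + 7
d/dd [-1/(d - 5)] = (d - 5)^(-2)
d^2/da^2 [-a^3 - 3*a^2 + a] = -6*a - 6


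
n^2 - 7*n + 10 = (n - 5)*(n - 2)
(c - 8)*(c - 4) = c^2 - 12*c + 32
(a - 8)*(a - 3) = a^2 - 11*a + 24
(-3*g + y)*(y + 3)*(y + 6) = -3*g*y^2 - 27*g*y - 54*g + y^3 + 9*y^2 + 18*y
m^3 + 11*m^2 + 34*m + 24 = (m + 1)*(m + 4)*(m + 6)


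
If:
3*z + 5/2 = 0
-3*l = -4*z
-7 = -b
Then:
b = 7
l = -10/9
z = -5/6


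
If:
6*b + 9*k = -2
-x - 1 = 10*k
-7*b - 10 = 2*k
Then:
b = -86/51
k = 46/51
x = -511/51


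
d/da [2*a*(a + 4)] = 4*a + 8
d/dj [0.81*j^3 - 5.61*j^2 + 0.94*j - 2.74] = 2.43*j^2 - 11.22*j + 0.94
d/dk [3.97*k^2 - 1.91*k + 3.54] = 7.94*k - 1.91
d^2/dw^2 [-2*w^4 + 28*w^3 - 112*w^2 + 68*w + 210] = -24*w^2 + 168*w - 224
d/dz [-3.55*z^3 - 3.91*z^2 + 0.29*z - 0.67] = -10.65*z^2 - 7.82*z + 0.29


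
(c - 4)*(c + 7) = c^2 + 3*c - 28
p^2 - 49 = (p - 7)*(p + 7)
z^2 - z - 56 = (z - 8)*(z + 7)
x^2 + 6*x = x*(x + 6)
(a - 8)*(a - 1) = a^2 - 9*a + 8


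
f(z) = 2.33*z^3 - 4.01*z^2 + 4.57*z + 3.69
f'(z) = 6.99*z^2 - 8.02*z + 4.57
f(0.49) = 5.24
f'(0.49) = 2.32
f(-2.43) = -64.53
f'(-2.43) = 65.33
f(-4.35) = -283.86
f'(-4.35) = 171.73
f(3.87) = 96.37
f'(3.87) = 78.22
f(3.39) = 63.87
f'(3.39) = 57.71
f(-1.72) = -27.89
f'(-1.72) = 39.04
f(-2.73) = -86.08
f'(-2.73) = 78.56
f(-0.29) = 1.97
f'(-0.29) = 7.48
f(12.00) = 3507.33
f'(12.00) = 914.89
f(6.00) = 390.03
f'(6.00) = 208.09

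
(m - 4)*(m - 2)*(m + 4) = m^3 - 2*m^2 - 16*m + 32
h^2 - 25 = (h - 5)*(h + 5)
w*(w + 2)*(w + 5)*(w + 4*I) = w^4 + 7*w^3 + 4*I*w^3 + 10*w^2 + 28*I*w^2 + 40*I*w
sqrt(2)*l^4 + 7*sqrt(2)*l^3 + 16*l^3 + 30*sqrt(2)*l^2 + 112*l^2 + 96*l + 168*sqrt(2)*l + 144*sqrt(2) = (l + 6)*(l + 2*sqrt(2))*(l + 6*sqrt(2))*(sqrt(2)*l + sqrt(2))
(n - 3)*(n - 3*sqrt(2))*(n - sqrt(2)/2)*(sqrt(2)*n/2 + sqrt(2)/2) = sqrt(2)*n^4/2 - 7*n^3/2 - sqrt(2)*n^3 + 7*n^2 - 3*sqrt(2)*n + 21*n/2 - 9*sqrt(2)/2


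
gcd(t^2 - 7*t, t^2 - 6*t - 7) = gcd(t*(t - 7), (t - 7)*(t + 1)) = t - 7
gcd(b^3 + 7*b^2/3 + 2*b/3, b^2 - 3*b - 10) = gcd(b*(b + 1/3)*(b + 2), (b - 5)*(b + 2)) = b + 2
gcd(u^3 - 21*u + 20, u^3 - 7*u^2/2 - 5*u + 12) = u - 4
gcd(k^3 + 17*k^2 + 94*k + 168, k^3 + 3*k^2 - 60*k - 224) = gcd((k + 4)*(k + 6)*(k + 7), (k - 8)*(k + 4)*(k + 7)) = k^2 + 11*k + 28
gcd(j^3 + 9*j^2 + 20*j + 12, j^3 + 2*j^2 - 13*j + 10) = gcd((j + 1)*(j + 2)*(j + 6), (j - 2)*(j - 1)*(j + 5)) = 1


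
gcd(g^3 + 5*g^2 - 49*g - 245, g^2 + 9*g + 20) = g + 5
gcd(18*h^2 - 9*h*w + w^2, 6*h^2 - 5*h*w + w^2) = -3*h + w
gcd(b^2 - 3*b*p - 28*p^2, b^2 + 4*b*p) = b + 4*p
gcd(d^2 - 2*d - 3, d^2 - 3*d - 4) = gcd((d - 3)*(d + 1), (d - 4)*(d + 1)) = d + 1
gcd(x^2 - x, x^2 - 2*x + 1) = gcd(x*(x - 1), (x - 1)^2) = x - 1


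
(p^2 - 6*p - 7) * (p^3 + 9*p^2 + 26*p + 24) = p^5 + 3*p^4 - 35*p^3 - 195*p^2 - 326*p - 168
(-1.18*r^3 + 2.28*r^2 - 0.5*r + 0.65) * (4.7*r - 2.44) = -5.546*r^4 + 13.5952*r^3 - 7.9132*r^2 + 4.275*r - 1.586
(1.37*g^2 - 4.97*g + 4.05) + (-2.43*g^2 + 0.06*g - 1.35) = -1.06*g^2 - 4.91*g + 2.7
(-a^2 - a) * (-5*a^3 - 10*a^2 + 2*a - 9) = 5*a^5 + 15*a^4 + 8*a^3 + 7*a^2 + 9*a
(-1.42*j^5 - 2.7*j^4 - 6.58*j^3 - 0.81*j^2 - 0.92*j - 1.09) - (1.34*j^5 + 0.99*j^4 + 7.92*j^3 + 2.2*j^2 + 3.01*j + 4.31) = -2.76*j^5 - 3.69*j^4 - 14.5*j^3 - 3.01*j^2 - 3.93*j - 5.4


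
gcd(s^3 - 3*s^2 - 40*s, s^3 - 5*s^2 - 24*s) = s^2 - 8*s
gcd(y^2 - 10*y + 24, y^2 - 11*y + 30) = y - 6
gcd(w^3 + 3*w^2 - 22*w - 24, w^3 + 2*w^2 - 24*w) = w^2 + 2*w - 24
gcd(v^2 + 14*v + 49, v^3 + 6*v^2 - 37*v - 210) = v + 7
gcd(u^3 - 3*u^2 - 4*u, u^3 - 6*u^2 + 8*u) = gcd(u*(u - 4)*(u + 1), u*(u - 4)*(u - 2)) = u^2 - 4*u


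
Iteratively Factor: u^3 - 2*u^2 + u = (u - 1)*(u^2 - u) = u*(u - 1)*(u - 1)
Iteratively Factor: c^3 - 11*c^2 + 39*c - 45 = (c - 3)*(c^2 - 8*c + 15) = (c - 5)*(c - 3)*(c - 3)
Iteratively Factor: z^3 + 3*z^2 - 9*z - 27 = (z - 3)*(z^2 + 6*z + 9) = (z - 3)*(z + 3)*(z + 3)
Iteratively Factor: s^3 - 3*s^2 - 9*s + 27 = (s + 3)*(s^2 - 6*s + 9) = (s - 3)*(s + 3)*(s - 3)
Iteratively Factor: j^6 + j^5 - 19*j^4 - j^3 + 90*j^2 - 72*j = (j - 2)*(j^5 + 3*j^4 - 13*j^3 - 27*j^2 + 36*j) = j*(j - 2)*(j^4 + 3*j^3 - 13*j^2 - 27*j + 36) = j*(j - 3)*(j - 2)*(j^3 + 6*j^2 + 5*j - 12) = j*(j - 3)*(j - 2)*(j + 3)*(j^2 + 3*j - 4) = j*(j - 3)*(j - 2)*(j + 3)*(j + 4)*(j - 1)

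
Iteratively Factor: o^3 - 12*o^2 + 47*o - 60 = (o - 5)*(o^2 - 7*o + 12) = (o - 5)*(o - 4)*(o - 3)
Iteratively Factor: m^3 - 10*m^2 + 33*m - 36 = (m - 4)*(m^2 - 6*m + 9) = (m - 4)*(m - 3)*(m - 3)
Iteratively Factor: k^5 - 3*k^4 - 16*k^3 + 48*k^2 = (k)*(k^4 - 3*k^3 - 16*k^2 + 48*k) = k*(k - 4)*(k^3 + k^2 - 12*k) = k*(k - 4)*(k + 4)*(k^2 - 3*k) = k^2*(k - 4)*(k + 4)*(k - 3)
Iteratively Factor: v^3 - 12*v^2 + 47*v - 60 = (v - 5)*(v^2 - 7*v + 12) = (v - 5)*(v - 4)*(v - 3)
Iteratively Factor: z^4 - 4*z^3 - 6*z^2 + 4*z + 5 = (z - 1)*(z^3 - 3*z^2 - 9*z - 5) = (z - 5)*(z - 1)*(z^2 + 2*z + 1) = (z - 5)*(z - 1)*(z + 1)*(z + 1)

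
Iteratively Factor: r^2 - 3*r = (r - 3)*(r)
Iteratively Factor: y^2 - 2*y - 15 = (y - 5)*(y + 3)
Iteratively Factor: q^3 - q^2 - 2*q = (q)*(q^2 - q - 2) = q*(q - 2)*(q + 1)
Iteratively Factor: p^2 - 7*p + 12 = (p - 4)*(p - 3)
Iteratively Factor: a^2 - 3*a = (a)*(a - 3)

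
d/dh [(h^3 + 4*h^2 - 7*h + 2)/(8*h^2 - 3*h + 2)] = 2*(4*h^4 - 3*h^3 + 25*h^2 - 8*h - 4)/(64*h^4 - 48*h^3 + 41*h^2 - 12*h + 4)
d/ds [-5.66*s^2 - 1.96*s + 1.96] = -11.32*s - 1.96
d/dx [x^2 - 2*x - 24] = 2*x - 2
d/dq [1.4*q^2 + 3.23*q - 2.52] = 2.8*q + 3.23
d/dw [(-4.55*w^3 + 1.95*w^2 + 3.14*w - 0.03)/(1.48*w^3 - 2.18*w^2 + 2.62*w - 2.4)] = (7.03299999999999*w^4 - 33.1364*w^3 + 44.8474*w^2 - 9.4908*w - 7.4574)/(2.1904*w^6 - 6.4528*w^5 + 12.5076*w^4 - 18.5272*w^3 + 17.3284*w^2 - 12.576*w + 5.76)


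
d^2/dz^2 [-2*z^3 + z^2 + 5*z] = 2 - 12*z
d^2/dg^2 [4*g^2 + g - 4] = 8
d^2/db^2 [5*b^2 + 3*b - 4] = 10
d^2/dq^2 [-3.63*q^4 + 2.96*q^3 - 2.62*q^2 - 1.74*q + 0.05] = -43.56*q^2 + 17.76*q - 5.24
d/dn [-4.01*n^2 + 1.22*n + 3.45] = 1.22 - 8.02*n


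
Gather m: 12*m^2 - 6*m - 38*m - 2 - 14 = 12*m^2 - 44*m - 16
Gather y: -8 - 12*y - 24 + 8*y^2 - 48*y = 8*y^2 - 60*y - 32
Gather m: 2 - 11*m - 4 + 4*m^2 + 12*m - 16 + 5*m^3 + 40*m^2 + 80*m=5*m^3 + 44*m^2 + 81*m - 18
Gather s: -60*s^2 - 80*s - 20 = -60*s^2 - 80*s - 20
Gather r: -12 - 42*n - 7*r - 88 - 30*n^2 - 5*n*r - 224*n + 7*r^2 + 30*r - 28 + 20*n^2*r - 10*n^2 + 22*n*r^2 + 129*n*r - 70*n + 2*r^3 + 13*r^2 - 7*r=-40*n^2 - 336*n + 2*r^3 + r^2*(22*n + 20) + r*(20*n^2 + 124*n + 16) - 128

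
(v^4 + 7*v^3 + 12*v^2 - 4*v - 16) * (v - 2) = v^5 + 5*v^4 - 2*v^3 - 28*v^2 - 8*v + 32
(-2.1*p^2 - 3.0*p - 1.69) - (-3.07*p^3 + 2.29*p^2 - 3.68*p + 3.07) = 3.07*p^3 - 4.39*p^2 + 0.68*p - 4.76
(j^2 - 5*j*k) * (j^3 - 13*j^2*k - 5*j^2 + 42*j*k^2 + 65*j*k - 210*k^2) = j^5 - 18*j^4*k - 5*j^4 + 107*j^3*k^2 + 90*j^3*k - 210*j^2*k^3 - 535*j^2*k^2 + 1050*j*k^3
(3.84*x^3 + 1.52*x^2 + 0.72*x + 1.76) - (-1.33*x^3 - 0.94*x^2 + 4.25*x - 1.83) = 5.17*x^3 + 2.46*x^2 - 3.53*x + 3.59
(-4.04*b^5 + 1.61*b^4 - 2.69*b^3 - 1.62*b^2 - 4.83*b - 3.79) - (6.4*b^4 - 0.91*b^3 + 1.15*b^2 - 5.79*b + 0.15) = -4.04*b^5 - 4.79*b^4 - 1.78*b^3 - 2.77*b^2 + 0.96*b - 3.94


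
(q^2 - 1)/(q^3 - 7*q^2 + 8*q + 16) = (q - 1)/(q^2 - 8*q + 16)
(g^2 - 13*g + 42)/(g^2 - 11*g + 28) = (g - 6)/(g - 4)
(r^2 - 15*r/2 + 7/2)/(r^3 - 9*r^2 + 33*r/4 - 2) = 2*(r - 7)/(2*r^2 - 17*r + 8)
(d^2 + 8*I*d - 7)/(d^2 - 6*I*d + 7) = (d + 7*I)/(d - 7*I)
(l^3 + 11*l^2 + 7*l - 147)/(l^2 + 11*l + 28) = (l^2 + 4*l - 21)/(l + 4)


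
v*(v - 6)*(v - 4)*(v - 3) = v^4 - 13*v^3 + 54*v^2 - 72*v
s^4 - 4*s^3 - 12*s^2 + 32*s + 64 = (s - 4)^2*(s + 2)^2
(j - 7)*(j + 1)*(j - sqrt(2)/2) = j^3 - 6*j^2 - sqrt(2)*j^2/2 - 7*j + 3*sqrt(2)*j + 7*sqrt(2)/2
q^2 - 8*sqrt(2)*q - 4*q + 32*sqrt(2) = (q - 4)*(q - 8*sqrt(2))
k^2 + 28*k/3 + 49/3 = (k + 7/3)*(k + 7)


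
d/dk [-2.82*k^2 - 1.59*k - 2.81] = -5.64*k - 1.59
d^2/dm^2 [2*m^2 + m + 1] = 4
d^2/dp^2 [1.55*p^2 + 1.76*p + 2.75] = 3.10000000000000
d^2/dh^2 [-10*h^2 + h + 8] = -20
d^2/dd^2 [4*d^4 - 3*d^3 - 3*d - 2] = 6*d*(8*d - 3)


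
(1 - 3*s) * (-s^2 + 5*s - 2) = 3*s^3 - 16*s^2 + 11*s - 2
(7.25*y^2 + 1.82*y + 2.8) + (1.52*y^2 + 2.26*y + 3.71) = 8.77*y^2 + 4.08*y + 6.51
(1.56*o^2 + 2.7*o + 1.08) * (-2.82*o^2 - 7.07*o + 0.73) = -4.3992*o^4 - 18.6432*o^3 - 20.9958*o^2 - 5.6646*o + 0.7884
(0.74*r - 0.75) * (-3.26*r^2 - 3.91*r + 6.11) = -2.4124*r^3 - 0.4484*r^2 + 7.4539*r - 4.5825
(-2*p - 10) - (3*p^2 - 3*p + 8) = -3*p^2 + p - 18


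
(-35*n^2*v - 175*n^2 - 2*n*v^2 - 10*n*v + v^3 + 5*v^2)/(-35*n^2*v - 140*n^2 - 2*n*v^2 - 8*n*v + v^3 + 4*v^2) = (v + 5)/(v + 4)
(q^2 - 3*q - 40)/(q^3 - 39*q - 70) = (q - 8)/(q^2 - 5*q - 14)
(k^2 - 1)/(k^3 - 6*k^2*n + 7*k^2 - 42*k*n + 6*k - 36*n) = (k - 1)/(k^2 - 6*k*n + 6*k - 36*n)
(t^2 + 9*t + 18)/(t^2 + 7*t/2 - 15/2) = 2*(t^2 + 9*t + 18)/(2*t^2 + 7*t - 15)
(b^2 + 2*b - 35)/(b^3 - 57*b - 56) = (b - 5)/(b^2 - 7*b - 8)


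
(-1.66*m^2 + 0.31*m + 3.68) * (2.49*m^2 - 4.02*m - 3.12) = -4.1334*m^4 + 7.4451*m^3 + 13.0962*m^2 - 15.7608*m - 11.4816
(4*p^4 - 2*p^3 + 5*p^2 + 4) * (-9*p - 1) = -36*p^5 + 14*p^4 - 43*p^3 - 5*p^2 - 36*p - 4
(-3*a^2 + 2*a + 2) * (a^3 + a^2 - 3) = -3*a^5 - a^4 + 4*a^3 + 11*a^2 - 6*a - 6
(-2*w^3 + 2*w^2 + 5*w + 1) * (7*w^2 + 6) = -14*w^5 + 14*w^4 + 23*w^3 + 19*w^2 + 30*w + 6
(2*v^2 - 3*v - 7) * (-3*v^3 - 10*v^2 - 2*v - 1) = -6*v^5 - 11*v^4 + 47*v^3 + 74*v^2 + 17*v + 7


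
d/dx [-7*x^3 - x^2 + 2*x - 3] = -21*x^2 - 2*x + 2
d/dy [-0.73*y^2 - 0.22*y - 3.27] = -1.46*y - 0.22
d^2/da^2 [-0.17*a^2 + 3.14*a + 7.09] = -0.340000000000000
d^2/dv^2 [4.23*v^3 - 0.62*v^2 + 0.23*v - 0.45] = 25.38*v - 1.24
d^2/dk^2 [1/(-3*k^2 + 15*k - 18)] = 2*(k^2 - 5*k - (2*k - 5)^2 + 6)/(3*(k^2 - 5*k + 6)^3)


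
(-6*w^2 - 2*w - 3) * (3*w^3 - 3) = -18*w^5 - 6*w^4 - 9*w^3 + 18*w^2 + 6*w + 9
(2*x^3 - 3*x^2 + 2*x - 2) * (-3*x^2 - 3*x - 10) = -6*x^5 + 3*x^4 - 17*x^3 + 30*x^2 - 14*x + 20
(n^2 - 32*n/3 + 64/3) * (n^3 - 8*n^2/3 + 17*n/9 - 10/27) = n^5 - 40*n^4/3 + 155*n^3/3 - 2090*n^2/27 + 3584*n/81 - 640/81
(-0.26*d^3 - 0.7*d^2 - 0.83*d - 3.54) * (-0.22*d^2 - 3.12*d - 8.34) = 0.0572*d^5 + 0.9652*d^4 + 4.535*d^3 + 9.2064*d^2 + 17.967*d + 29.5236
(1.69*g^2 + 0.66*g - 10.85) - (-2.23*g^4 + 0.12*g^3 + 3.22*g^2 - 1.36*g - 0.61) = 2.23*g^4 - 0.12*g^3 - 1.53*g^2 + 2.02*g - 10.24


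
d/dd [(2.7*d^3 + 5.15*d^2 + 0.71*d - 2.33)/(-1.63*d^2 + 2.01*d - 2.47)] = (-4.401*d^4 + 10.854*d^3 - 8.4982*d^2 - 33.0368*d + 2.9296)/(2.6569*d^4 - 6.5526*d^3 + 12.0923*d^2 - 9.9294*d + 6.1009)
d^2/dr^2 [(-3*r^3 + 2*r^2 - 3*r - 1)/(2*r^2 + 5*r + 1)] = 2*(-101*r^3 - 69*r^2 - 21*r - 6)/(8*r^6 + 60*r^5 + 162*r^4 + 185*r^3 + 81*r^2 + 15*r + 1)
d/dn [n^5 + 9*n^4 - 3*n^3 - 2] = n^2*(5*n^2 + 36*n - 9)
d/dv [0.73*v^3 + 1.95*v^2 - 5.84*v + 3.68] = 2.19*v^2 + 3.9*v - 5.84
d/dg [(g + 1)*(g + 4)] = 2*g + 5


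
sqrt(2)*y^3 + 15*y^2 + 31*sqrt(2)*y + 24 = (y + 3*sqrt(2))*(y + 4*sqrt(2))*(sqrt(2)*y + 1)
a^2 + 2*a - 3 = (a - 1)*(a + 3)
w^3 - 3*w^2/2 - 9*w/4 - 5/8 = (w - 5/2)*(w + 1/2)^2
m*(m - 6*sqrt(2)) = m^2 - 6*sqrt(2)*m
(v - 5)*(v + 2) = v^2 - 3*v - 10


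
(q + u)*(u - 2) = q*u - 2*q + u^2 - 2*u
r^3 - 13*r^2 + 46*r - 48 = (r - 8)*(r - 3)*(r - 2)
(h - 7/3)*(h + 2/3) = h^2 - 5*h/3 - 14/9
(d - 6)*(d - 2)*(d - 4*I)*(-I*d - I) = -I*d^4 - 4*d^3 + 7*I*d^3 + 28*d^2 - 4*I*d^2 - 16*d - 12*I*d - 48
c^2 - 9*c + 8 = (c - 8)*(c - 1)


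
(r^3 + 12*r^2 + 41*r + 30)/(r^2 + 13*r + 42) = (r^2 + 6*r + 5)/(r + 7)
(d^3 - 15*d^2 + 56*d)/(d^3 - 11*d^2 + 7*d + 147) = d*(d - 8)/(d^2 - 4*d - 21)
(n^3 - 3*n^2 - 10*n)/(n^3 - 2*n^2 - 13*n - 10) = n/(n + 1)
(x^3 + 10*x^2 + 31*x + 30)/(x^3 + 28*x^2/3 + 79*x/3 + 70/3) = 3*(x + 3)/(3*x + 7)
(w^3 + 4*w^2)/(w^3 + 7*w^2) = (w + 4)/(w + 7)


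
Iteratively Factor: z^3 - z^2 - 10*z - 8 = (z + 1)*(z^2 - 2*z - 8) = (z - 4)*(z + 1)*(z + 2)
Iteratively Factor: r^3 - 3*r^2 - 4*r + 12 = (r - 2)*(r^2 - r - 6) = (r - 2)*(r + 2)*(r - 3)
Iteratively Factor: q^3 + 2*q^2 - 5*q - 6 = (q + 3)*(q^2 - q - 2) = (q + 1)*(q + 3)*(q - 2)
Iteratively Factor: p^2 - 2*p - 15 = (p - 5)*(p + 3)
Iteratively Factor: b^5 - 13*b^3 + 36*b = (b - 2)*(b^4 + 2*b^3 - 9*b^2 - 18*b) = b*(b - 2)*(b^3 + 2*b^2 - 9*b - 18) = b*(b - 3)*(b - 2)*(b^2 + 5*b + 6) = b*(b - 3)*(b - 2)*(b + 2)*(b + 3)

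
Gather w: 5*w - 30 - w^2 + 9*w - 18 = -w^2 + 14*w - 48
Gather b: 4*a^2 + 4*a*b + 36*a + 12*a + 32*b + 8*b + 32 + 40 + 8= 4*a^2 + 48*a + b*(4*a + 40) + 80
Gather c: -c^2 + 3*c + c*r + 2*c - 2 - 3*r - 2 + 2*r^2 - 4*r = -c^2 + c*(r + 5) + 2*r^2 - 7*r - 4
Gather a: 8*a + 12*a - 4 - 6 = 20*a - 10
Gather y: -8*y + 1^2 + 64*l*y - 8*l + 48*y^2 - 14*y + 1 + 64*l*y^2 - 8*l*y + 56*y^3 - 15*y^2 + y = -8*l + 56*y^3 + y^2*(64*l + 33) + y*(56*l - 21) + 2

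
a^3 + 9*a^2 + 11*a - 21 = (a - 1)*(a + 3)*(a + 7)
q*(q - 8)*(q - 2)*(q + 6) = q^4 - 4*q^3 - 44*q^2 + 96*q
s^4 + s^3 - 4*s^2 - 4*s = s*(s - 2)*(s + 1)*(s + 2)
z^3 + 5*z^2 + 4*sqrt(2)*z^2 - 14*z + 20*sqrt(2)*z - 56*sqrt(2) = (z - 2)*(z + 7)*(z + 4*sqrt(2))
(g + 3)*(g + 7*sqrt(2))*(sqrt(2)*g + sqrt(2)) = sqrt(2)*g^3 + 4*sqrt(2)*g^2 + 14*g^2 + 3*sqrt(2)*g + 56*g + 42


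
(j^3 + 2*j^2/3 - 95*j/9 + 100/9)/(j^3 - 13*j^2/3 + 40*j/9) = (3*j^2 + 7*j - 20)/(j*(3*j - 8))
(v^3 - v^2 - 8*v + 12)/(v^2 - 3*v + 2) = (v^2 + v - 6)/(v - 1)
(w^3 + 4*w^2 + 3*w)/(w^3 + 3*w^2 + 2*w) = (w + 3)/(w + 2)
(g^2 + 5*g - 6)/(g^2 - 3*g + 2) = (g + 6)/(g - 2)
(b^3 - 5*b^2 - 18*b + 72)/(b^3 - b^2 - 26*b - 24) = (b - 3)/(b + 1)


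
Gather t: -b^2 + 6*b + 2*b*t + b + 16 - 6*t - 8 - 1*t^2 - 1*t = -b^2 + 7*b - t^2 + t*(2*b - 7) + 8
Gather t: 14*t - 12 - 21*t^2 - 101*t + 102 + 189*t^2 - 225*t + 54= 168*t^2 - 312*t + 144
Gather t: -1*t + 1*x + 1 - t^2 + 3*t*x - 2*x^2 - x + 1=-t^2 + t*(3*x - 1) - 2*x^2 + 2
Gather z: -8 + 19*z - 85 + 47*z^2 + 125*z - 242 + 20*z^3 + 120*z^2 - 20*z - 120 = 20*z^3 + 167*z^2 + 124*z - 455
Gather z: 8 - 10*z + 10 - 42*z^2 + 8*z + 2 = -42*z^2 - 2*z + 20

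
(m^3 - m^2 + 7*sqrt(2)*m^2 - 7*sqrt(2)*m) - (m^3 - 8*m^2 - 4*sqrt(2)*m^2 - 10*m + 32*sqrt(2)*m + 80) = 7*m^2 + 11*sqrt(2)*m^2 - 39*sqrt(2)*m + 10*m - 80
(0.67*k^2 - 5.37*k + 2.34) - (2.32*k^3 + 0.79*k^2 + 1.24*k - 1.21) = -2.32*k^3 - 0.12*k^2 - 6.61*k + 3.55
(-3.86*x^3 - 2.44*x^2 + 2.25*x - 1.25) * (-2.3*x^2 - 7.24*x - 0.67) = 8.878*x^5 + 33.5584*x^4 + 15.0768*x^3 - 11.7802*x^2 + 7.5425*x + 0.8375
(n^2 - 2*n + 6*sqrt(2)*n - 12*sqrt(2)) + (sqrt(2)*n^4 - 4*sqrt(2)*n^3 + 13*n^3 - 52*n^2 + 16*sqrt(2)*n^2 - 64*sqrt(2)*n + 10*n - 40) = sqrt(2)*n^4 - 4*sqrt(2)*n^3 + 13*n^3 - 51*n^2 + 16*sqrt(2)*n^2 - 58*sqrt(2)*n + 8*n - 40 - 12*sqrt(2)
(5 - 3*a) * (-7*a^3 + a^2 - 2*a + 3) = 21*a^4 - 38*a^3 + 11*a^2 - 19*a + 15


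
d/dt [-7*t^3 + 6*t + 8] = 6 - 21*t^2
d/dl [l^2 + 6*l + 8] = 2*l + 6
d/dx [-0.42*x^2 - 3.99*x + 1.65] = -0.84*x - 3.99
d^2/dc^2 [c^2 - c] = 2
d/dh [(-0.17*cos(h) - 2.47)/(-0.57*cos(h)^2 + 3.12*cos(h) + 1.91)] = (0.0969*cos(h)^2 + 2.8158*cos(h) - 7.3817)*sin(h)/(0.3249*cos(h)^4 - 3.5568*cos(h)^3 + 7.557*cos(h)^2 + 11.9184*cos(h) + 3.6481)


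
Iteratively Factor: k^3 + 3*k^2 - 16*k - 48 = (k - 4)*(k^2 + 7*k + 12) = (k - 4)*(k + 4)*(k + 3)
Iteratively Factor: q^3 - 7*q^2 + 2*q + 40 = (q + 2)*(q^2 - 9*q + 20) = (q - 5)*(q + 2)*(q - 4)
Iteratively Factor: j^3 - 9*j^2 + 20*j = (j - 5)*(j^2 - 4*j) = (j - 5)*(j - 4)*(j)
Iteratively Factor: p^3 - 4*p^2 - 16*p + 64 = (p - 4)*(p^2 - 16) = (p - 4)*(p + 4)*(p - 4)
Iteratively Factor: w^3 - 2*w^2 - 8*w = (w + 2)*(w^2 - 4*w) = w*(w + 2)*(w - 4)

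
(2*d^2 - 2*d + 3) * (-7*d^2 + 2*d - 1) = -14*d^4 + 18*d^3 - 27*d^2 + 8*d - 3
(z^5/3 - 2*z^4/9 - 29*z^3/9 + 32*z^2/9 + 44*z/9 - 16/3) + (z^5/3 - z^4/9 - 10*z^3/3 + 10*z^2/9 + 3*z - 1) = 2*z^5/3 - z^4/3 - 59*z^3/9 + 14*z^2/3 + 71*z/9 - 19/3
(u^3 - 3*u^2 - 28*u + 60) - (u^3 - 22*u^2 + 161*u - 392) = 19*u^2 - 189*u + 452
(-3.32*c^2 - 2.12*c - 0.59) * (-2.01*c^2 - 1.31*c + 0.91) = 6.6732*c^4 + 8.6104*c^3 + 0.9419*c^2 - 1.1563*c - 0.5369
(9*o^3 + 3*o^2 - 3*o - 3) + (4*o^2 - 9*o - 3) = 9*o^3 + 7*o^2 - 12*o - 6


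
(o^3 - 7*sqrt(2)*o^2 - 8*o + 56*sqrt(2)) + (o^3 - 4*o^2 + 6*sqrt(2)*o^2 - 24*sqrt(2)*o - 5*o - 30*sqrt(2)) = 2*o^3 - 4*o^2 - sqrt(2)*o^2 - 24*sqrt(2)*o - 13*o + 26*sqrt(2)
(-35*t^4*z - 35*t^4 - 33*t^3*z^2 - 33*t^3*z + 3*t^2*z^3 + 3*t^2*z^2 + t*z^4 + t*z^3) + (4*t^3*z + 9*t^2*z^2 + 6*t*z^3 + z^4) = -35*t^4*z - 35*t^4 - 33*t^3*z^2 - 29*t^3*z + 3*t^2*z^3 + 12*t^2*z^2 + t*z^4 + 7*t*z^3 + z^4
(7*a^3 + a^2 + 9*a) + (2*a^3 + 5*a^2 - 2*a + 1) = 9*a^3 + 6*a^2 + 7*a + 1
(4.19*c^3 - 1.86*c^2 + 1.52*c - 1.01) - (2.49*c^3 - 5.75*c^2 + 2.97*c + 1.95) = 1.7*c^3 + 3.89*c^2 - 1.45*c - 2.96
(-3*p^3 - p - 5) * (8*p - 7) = -24*p^4 + 21*p^3 - 8*p^2 - 33*p + 35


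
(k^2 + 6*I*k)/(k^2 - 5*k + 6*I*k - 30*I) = k/(k - 5)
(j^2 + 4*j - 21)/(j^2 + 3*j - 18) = (j + 7)/(j + 6)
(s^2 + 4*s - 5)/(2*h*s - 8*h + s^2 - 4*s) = (s^2 + 4*s - 5)/(2*h*s - 8*h + s^2 - 4*s)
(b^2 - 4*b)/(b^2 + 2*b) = (b - 4)/(b + 2)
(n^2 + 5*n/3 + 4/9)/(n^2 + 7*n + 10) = (9*n^2 + 15*n + 4)/(9*(n^2 + 7*n + 10))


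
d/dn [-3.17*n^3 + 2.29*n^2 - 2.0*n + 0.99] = -9.51*n^2 + 4.58*n - 2.0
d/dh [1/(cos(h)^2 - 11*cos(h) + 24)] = (2*cos(h) - 11)*sin(h)/(cos(h)^2 - 11*cos(h) + 24)^2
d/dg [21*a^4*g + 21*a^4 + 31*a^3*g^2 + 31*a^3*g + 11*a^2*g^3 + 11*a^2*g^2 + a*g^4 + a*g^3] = a*(21*a^3 + 62*a^2*g + 31*a^2 + 33*a*g^2 + 22*a*g + 4*g^3 + 3*g^2)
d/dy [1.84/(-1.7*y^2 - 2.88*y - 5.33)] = (6.256*y + 5.2992)/(1.7*y^2 + 2.88*y + 5.33)^2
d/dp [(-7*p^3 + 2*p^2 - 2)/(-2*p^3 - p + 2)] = (p*(21*p - 4)*(2*p^3 + p - 2) - (6*p^2 + 1)*(7*p^3 - 2*p^2 + 2))/(2*p^3 + p - 2)^2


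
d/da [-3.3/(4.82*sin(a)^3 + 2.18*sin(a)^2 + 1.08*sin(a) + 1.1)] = (47.718*sin(a)^2 + 14.388*sin(a) + 3.564)*cos(a)/(4.82*sin(a)^3 + 2.18*sin(a)^2 + 1.08*sin(a) + 1.1)^2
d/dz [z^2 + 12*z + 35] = 2*z + 12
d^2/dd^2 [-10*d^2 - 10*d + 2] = -20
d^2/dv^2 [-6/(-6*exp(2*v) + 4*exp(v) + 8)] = 6*((1 - 6*exp(v))*(-3*exp(2*v) + 2*exp(v) + 4) - 4*(3*exp(v) - 1)^2*exp(v))*exp(v)/(-3*exp(2*v) + 2*exp(v) + 4)^3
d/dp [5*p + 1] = 5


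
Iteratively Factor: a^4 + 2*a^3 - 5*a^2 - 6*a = (a)*(a^3 + 2*a^2 - 5*a - 6) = a*(a - 2)*(a^2 + 4*a + 3) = a*(a - 2)*(a + 3)*(a + 1)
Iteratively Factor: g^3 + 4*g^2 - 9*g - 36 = (g + 3)*(g^2 + g - 12) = (g + 3)*(g + 4)*(g - 3)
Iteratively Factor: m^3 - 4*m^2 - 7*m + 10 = (m - 1)*(m^2 - 3*m - 10) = (m - 5)*(m - 1)*(m + 2)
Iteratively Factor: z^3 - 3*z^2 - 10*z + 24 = (z - 4)*(z^2 + z - 6) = (z - 4)*(z + 3)*(z - 2)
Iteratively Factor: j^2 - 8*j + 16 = (j - 4)*(j - 4)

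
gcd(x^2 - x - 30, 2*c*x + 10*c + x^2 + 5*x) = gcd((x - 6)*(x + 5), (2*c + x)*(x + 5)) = x + 5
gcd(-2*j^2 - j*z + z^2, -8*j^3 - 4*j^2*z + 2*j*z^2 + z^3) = -2*j + z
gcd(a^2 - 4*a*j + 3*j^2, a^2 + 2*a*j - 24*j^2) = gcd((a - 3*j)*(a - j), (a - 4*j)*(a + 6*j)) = 1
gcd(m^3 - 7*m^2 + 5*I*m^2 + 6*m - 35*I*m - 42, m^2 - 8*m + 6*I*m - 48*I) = m + 6*I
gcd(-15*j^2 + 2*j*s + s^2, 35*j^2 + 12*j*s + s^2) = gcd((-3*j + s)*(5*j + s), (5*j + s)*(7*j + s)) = 5*j + s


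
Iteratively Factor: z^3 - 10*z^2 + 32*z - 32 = (z - 4)*(z^2 - 6*z + 8) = (z - 4)*(z - 2)*(z - 4)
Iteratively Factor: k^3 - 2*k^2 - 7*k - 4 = (k + 1)*(k^2 - 3*k - 4) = (k - 4)*(k + 1)*(k + 1)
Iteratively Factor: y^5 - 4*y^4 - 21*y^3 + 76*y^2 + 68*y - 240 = (y + 4)*(y^4 - 8*y^3 + 11*y^2 + 32*y - 60) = (y + 2)*(y + 4)*(y^3 - 10*y^2 + 31*y - 30) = (y - 3)*(y + 2)*(y + 4)*(y^2 - 7*y + 10) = (y - 3)*(y - 2)*(y + 2)*(y + 4)*(y - 5)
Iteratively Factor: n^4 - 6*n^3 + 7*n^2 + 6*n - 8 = (n + 1)*(n^3 - 7*n^2 + 14*n - 8) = (n - 1)*(n + 1)*(n^2 - 6*n + 8) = (n - 2)*(n - 1)*(n + 1)*(n - 4)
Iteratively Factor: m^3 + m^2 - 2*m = (m)*(m^2 + m - 2) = m*(m - 1)*(m + 2)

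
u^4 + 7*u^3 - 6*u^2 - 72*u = u*(u - 3)*(u + 4)*(u + 6)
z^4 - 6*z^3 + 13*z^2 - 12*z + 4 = (z - 2)^2*(z - 1)^2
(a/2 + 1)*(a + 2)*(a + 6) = a^3/2 + 5*a^2 + 14*a + 12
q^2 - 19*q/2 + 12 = (q - 8)*(q - 3/2)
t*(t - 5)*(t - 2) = t^3 - 7*t^2 + 10*t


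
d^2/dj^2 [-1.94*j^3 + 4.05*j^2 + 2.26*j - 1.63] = 8.1 - 11.64*j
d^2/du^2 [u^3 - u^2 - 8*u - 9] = 6*u - 2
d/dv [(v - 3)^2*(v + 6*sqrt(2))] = 3*(v - 3)*(v - 1 + 4*sqrt(2))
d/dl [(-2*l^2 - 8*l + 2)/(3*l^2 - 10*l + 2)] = 4*(11*l^2 - 5*l + 1)/(9*l^4 - 60*l^3 + 112*l^2 - 40*l + 4)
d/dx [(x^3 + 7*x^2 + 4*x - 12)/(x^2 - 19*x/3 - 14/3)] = 3*(3*x^4 - 38*x^3 - 187*x^2 - 124*x - 284)/(9*x^4 - 114*x^3 + 277*x^2 + 532*x + 196)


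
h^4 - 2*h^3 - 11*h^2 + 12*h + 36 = (h - 3)^2*(h + 2)^2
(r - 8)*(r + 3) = r^2 - 5*r - 24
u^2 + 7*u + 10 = (u + 2)*(u + 5)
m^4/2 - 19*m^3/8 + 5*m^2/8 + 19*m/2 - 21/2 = (m/2 + 1)*(m - 3)*(m - 2)*(m - 7/4)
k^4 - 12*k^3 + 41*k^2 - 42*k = k*(k - 7)*(k - 3)*(k - 2)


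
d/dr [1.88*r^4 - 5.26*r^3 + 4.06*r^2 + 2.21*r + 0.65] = 7.52*r^3 - 15.78*r^2 + 8.12*r + 2.21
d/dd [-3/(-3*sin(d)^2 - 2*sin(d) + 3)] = -6*(3*sin(d) + 1)*cos(d)/(2*sin(d) - 3*cos(d)^2)^2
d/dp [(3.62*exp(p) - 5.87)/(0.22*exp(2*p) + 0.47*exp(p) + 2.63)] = (-0.7964*exp(2*p) + 2.5828*exp(p) + 12.2795)*exp(p)/(0.0484*exp(4*p) + 0.2068*exp(3*p) + 1.3781*exp(2*p) + 2.4722*exp(p) + 6.9169)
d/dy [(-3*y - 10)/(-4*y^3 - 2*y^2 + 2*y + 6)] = (6*y^3 + 3*y^2 - 3*y - (3*y + 10)*(6*y^2 + 2*y - 1) - 9)/(2*(2*y^3 + y^2 - y - 3)^2)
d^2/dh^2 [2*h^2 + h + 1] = 4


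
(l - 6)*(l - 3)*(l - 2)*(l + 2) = l^4 - 9*l^3 + 14*l^2 + 36*l - 72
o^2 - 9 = (o - 3)*(o + 3)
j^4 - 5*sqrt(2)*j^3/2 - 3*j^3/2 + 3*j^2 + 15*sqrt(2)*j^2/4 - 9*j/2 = j*(j - 3/2)*(j - 3*sqrt(2)/2)*(j - sqrt(2))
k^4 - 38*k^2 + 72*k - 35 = (k - 5)*(k - 1)^2*(k + 7)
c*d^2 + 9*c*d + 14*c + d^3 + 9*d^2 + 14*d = (c + d)*(d + 2)*(d + 7)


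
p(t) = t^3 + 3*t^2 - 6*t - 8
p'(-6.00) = 66.00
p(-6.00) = -80.00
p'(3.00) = 39.00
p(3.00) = 28.00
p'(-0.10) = -6.57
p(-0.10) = -7.37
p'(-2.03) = -5.82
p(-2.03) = 8.18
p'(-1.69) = -7.57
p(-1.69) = 5.88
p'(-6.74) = 89.84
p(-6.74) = -137.46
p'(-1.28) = -8.76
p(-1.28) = 2.50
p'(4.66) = 87.11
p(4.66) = 130.38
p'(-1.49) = -8.28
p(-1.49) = 4.29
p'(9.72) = 335.76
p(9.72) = 1135.45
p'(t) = 3*t^2 + 6*t - 6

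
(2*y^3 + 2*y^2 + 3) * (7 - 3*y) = -6*y^4 + 8*y^3 + 14*y^2 - 9*y + 21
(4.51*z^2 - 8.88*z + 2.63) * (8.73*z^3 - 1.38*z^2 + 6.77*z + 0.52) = 39.3723*z^5 - 83.7462*z^4 + 65.747*z^3 - 61.4018*z^2 + 13.1875*z + 1.3676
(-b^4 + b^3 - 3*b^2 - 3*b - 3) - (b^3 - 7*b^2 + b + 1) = -b^4 + 4*b^2 - 4*b - 4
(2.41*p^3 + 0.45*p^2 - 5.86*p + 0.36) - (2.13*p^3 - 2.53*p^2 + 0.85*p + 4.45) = 0.28*p^3 + 2.98*p^2 - 6.71*p - 4.09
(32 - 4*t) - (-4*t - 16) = 48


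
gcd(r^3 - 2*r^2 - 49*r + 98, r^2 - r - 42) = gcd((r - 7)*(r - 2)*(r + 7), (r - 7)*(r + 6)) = r - 7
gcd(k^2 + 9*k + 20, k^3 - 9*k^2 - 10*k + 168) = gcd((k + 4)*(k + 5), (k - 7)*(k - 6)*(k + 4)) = k + 4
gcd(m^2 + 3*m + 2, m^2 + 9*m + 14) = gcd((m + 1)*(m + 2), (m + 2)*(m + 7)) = m + 2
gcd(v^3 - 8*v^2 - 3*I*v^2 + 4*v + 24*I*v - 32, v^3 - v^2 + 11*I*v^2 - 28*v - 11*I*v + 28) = 1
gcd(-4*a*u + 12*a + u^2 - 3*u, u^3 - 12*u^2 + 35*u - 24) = u - 3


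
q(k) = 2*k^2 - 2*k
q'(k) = 4*k - 2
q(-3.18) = 26.58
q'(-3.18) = -14.72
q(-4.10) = 41.82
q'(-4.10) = -18.40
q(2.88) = 10.83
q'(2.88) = 9.52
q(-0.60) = 1.92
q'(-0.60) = -4.40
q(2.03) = 4.18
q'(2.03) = 6.12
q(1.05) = 0.10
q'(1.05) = 2.20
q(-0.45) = 1.30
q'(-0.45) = -3.80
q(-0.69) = 2.33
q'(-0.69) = -4.76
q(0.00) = 0.00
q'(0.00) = -2.00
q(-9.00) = 180.00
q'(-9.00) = -38.00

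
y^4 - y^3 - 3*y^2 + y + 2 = (y - 2)*(y - 1)*(y + 1)^2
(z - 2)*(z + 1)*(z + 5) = z^3 + 4*z^2 - 7*z - 10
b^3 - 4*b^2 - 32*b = b*(b - 8)*(b + 4)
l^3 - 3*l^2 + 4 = (l - 2)^2*(l + 1)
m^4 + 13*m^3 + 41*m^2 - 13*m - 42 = (m - 1)*(m + 1)*(m + 6)*(m + 7)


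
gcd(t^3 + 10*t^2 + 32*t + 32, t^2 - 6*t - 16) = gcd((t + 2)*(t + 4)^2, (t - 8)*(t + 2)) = t + 2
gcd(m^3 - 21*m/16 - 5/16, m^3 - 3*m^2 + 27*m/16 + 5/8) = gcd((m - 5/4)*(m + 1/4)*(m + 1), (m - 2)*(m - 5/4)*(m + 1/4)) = m^2 - m - 5/16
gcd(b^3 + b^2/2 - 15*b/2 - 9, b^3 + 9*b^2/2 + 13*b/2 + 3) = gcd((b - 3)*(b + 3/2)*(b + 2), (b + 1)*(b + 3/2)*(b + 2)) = b^2 + 7*b/2 + 3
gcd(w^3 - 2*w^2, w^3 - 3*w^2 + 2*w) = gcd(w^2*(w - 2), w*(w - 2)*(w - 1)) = w^2 - 2*w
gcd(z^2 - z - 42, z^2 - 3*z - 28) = z - 7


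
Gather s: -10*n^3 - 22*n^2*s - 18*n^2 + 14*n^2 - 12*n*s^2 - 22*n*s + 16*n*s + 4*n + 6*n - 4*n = -10*n^3 - 4*n^2 - 12*n*s^2 + 6*n + s*(-22*n^2 - 6*n)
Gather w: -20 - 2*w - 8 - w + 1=-3*w - 27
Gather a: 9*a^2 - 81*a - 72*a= 9*a^2 - 153*a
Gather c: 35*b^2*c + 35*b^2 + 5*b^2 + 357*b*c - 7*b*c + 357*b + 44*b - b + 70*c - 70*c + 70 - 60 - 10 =40*b^2 + 400*b + c*(35*b^2 + 350*b)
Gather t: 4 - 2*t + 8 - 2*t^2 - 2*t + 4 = -2*t^2 - 4*t + 16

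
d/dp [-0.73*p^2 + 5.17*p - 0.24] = 5.17 - 1.46*p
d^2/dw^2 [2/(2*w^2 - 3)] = 24*(2*w^2 + 1)/(2*w^2 - 3)^3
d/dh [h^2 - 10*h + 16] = 2*h - 10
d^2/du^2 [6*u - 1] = 0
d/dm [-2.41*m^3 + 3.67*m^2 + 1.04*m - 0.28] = -7.23*m^2 + 7.34*m + 1.04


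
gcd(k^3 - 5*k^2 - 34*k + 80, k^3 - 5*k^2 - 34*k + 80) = k^3 - 5*k^2 - 34*k + 80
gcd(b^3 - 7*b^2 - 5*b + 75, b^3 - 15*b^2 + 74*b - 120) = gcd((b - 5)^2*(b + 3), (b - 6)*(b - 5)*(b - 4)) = b - 5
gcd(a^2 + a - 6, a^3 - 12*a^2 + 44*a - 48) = a - 2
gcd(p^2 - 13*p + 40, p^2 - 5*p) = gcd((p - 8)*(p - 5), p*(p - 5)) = p - 5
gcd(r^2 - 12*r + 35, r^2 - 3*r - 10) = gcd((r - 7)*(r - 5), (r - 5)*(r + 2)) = r - 5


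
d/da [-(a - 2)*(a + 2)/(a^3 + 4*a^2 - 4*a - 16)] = 1/(a^2 + 8*a + 16)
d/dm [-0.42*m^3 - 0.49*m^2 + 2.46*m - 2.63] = -1.26*m^2 - 0.98*m + 2.46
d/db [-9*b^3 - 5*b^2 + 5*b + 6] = -27*b^2 - 10*b + 5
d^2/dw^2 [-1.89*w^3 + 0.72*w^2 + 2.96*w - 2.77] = 1.44 - 11.34*w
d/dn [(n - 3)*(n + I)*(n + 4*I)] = 3*n^2 + n*(-6 + 10*I) - 4 - 15*I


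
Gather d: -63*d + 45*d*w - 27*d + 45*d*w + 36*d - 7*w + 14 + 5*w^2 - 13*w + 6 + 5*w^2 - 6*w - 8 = d*(90*w - 54) + 10*w^2 - 26*w + 12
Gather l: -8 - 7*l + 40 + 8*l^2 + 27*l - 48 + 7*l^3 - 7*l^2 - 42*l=7*l^3 + l^2 - 22*l - 16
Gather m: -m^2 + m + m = -m^2 + 2*m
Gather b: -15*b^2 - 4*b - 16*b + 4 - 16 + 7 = -15*b^2 - 20*b - 5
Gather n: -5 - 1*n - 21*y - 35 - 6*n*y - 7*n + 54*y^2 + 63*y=n*(-6*y - 8) + 54*y^2 + 42*y - 40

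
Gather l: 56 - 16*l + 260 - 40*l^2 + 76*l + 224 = -40*l^2 + 60*l + 540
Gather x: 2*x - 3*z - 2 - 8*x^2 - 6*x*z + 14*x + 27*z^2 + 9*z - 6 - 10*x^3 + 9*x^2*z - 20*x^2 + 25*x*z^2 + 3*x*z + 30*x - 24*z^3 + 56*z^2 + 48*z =-10*x^3 + x^2*(9*z - 28) + x*(25*z^2 - 3*z + 46) - 24*z^3 + 83*z^2 + 54*z - 8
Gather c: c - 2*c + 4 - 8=-c - 4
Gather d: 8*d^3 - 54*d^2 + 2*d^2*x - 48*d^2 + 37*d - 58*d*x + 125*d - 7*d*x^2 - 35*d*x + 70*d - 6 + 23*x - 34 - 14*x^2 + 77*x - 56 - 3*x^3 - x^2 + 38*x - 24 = 8*d^3 + d^2*(2*x - 102) + d*(-7*x^2 - 93*x + 232) - 3*x^3 - 15*x^2 + 138*x - 120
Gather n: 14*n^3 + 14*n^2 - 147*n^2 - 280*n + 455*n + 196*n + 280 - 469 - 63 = 14*n^3 - 133*n^2 + 371*n - 252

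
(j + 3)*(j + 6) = j^2 + 9*j + 18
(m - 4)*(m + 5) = m^2 + m - 20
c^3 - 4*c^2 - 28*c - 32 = (c - 8)*(c + 2)^2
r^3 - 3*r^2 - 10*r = r*(r - 5)*(r + 2)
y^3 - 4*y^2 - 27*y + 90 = (y - 6)*(y - 3)*(y + 5)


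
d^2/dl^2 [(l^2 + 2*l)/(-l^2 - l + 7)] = 2*(-l^3 - 21*l^2 - 42*l - 63)/(l^6 + 3*l^5 - 18*l^4 - 41*l^3 + 126*l^2 + 147*l - 343)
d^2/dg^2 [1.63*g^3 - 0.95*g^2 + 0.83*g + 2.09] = 9.78*g - 1.9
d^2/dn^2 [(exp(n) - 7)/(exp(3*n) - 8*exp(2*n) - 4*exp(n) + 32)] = (4*exp(6*n) - 87*exp(5*n) + 696*exp(4*n) - 2184*exp(3*n) + 2880*exp(2*n) - 7152*exp(n) + 128)*exp(n)/(exp(9*n) - 24*exp(8*n) + 180*exp(7*n) - 224*exp(6*n) - 2256*exp(5*n) + 4992*exp(4*n) + 9152*exp(3*n) - 23040*exp(2*n) - 12288*exp(n) + 32768)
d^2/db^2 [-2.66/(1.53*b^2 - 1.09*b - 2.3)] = (-12.453588*b^2 + 8.872164*b + 2.66*(3.06*b - 1.09)*(6.12*b - 2.18) + 18.72108)/(-1.53*b^2 + 1.09*b + 2.3)^3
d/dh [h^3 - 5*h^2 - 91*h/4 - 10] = 3*h^2 - 10*h - 91/4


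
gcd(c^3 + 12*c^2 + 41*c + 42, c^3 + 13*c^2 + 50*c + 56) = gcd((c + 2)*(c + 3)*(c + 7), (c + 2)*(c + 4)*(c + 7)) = c^2 + 9*c + 14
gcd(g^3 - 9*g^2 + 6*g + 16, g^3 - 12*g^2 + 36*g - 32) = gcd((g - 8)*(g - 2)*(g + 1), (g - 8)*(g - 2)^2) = g^2 - 10*g + 16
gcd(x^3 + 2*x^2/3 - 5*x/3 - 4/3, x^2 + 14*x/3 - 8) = x - 4/3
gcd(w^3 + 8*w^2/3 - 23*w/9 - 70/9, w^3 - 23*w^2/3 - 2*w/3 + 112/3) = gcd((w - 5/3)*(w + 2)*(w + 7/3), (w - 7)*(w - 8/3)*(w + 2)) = w + 2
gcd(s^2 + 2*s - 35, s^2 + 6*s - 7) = s + 7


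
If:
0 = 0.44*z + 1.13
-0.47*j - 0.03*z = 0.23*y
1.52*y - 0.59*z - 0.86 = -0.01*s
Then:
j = 0.163926499032882 - 0.48936170212766*y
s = -152.0*y - 65.5227272727273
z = -2.57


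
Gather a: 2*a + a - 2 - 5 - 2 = 3*a - 9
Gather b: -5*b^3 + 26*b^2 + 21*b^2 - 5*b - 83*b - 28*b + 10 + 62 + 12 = -5*b^3 + 47*b^2 - 116*b + 84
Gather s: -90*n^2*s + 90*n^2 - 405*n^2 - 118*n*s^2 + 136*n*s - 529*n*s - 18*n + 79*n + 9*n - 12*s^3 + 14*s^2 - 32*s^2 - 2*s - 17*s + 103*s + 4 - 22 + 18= -315*n^2 + 70*n - 12*s^3 + s^2*(-118*n - 18) + s*(-90*n^2 - 393*n + 84)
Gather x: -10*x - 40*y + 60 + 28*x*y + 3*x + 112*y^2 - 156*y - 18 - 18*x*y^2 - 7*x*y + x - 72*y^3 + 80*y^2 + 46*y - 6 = x*(-18*y^2 + 21*y - 6) - 72*y^3 + 192*y^2 - 150*y + 36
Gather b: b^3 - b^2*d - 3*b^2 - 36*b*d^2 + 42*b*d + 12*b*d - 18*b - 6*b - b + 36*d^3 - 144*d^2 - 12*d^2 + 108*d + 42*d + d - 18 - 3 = b^3 + b^2*(-d - 3) + b*(-36*d^2 + 54*d - 25) + 36*d^3 - 156*d^2 + 151*d - 21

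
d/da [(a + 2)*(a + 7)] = 2*a + 9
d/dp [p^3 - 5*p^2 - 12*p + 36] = 3*p^2 - 10*p - 12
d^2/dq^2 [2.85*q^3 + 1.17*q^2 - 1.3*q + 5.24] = 17.1*q + 2.34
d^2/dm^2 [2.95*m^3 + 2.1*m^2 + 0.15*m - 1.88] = 17.7*m + 4.2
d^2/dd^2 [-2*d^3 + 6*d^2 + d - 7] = 12 - 12*d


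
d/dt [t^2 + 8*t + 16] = 2*t + 8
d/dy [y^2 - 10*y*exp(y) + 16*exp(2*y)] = -10*y*exp(y) + 2*y + 32*exp(2*y) - 10*exp(y)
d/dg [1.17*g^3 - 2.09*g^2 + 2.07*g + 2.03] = 3.51*g^2 - 4.18*g + 2.07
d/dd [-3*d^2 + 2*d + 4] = 2 - 6*d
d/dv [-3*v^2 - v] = -6*v - 1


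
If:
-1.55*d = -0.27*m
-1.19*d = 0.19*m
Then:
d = 0.00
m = 0.00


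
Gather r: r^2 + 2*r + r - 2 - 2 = r^2 + 3*r - 4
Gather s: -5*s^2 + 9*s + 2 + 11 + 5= -5*s^2 + 9*s + 18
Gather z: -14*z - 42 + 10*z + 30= -4*z - 12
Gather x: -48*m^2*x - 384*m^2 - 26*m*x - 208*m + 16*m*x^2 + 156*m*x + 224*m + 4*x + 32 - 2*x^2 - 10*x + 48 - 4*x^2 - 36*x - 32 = -384*m^2 + 16*m + x^2*(16*m - 6) + x*(-48*m^2 + 130*m - 42) + 48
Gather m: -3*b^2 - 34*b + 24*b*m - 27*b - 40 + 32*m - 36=-3*b^2 - 61*b + m*(24*b + 32) - 76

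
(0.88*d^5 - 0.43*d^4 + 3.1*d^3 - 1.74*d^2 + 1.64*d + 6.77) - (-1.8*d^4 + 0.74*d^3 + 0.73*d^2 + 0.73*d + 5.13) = 0.88*d^5 + 1.37*d^4 + 2.36*d^3 - 2.47*d^2 + 0.91*d + 1.64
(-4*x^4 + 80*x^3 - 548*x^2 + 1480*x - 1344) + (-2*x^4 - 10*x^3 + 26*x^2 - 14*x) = -6*x^4 + 70*x^3 - 522*x^2 + 1466*x - 1344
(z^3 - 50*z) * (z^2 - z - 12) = z^5 - z^4 - 62*z^3 + 50*z^2 + 600*z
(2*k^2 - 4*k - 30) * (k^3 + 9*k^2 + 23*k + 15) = 2*k^5 + 14*k^4 - 20*k^3 - 332*k^2 - 750*k - 450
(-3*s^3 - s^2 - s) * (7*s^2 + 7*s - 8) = -21*s^5 - 28*s^4 + 10*s^3 + s^2 + 8*s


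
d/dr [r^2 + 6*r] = 2*r + 6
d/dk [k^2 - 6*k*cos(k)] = 6*k*sin(k) + 2*k - 6*cos(k)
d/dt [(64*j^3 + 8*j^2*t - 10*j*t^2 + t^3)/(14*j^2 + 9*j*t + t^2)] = (-116*j^2 + 14*j*t + t^2)/(49*j^2 + 14*j*t + t^2)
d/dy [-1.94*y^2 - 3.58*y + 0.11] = -3.88*y - 3.58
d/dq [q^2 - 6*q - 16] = 2*q - 6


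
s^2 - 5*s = s*(s - 5)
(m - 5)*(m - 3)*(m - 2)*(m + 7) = m^4 - 3*m^3 - 39*m^2 + 187*m - 210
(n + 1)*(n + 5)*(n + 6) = n^3 + 12*n^2 + 41*n + 30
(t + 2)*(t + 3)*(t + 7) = t^3 + 12*t^2 + 41*t + 42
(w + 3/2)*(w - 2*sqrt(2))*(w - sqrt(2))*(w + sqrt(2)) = w^4 - 2*sqrt(2)*w^3 + 3*w^3/2 - 3*sqrt(2)*w^2 - 2*w^2 - 3*w + 4*sqrt(2)*w + 6*sqrt(2)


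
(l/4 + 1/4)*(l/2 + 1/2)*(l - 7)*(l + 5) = l^4/8 - 19*l^2/4 - 9*l - 35/8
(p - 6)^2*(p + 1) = p^3 - 11*p^2 + 24*p + 36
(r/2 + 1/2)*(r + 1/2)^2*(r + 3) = r^4/2 + 5*r^3/2 + 29*r^2/8 + 2*r + 3/8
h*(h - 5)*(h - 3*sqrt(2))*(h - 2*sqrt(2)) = h^4 - 5*sqrt(2)*h^3 - 5*h^3 + 12*h^2 + 25*sqrt(2)*h^2 - 60*h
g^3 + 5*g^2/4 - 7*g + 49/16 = (g - 7/4)*(g - 1/2)*(g + 7/2)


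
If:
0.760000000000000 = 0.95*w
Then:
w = 0.80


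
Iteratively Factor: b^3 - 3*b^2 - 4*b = (b + 1)*(b^2 - 4*b) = (b - 4)*(b + 1)*(b)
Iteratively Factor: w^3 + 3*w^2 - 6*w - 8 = (w + 1)*(w^2 + 2*w - 8) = (w - 2)*(w + 1)*(w + 4)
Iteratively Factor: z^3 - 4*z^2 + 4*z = (z - 2)*(z^2 - 2*z) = (z - 2)^2*(z)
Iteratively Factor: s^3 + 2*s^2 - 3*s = (s)*(s^2 + 2*s - 3) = s*(s - 1)*(s + 3)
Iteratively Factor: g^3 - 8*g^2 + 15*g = (g - 3)*(g^2 - 5*g) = (g - 5)*(g - 3)*(g)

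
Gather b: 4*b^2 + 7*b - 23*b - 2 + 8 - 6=4*b^2 - 16*b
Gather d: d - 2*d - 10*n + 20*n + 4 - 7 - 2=-d + 10*n - 5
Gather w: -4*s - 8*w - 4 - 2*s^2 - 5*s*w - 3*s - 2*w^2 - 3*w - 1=-2*s^2 - 7*s - 2*w^2 + w*(-5*s - 11) - 5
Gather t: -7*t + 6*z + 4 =-7*t + 6*z + 4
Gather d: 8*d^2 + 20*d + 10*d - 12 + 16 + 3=8*d^2 + 30*d + 7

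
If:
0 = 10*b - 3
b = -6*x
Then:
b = 3/10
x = -1/20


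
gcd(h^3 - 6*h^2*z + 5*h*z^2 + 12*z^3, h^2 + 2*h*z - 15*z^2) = -h + 3*z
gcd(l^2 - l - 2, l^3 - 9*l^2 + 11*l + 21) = l + 1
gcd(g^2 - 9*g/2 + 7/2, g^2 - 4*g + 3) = g - 1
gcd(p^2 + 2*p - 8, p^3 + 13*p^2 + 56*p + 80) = p + 4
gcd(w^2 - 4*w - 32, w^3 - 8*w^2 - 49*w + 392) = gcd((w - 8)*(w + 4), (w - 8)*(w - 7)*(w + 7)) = w - 8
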